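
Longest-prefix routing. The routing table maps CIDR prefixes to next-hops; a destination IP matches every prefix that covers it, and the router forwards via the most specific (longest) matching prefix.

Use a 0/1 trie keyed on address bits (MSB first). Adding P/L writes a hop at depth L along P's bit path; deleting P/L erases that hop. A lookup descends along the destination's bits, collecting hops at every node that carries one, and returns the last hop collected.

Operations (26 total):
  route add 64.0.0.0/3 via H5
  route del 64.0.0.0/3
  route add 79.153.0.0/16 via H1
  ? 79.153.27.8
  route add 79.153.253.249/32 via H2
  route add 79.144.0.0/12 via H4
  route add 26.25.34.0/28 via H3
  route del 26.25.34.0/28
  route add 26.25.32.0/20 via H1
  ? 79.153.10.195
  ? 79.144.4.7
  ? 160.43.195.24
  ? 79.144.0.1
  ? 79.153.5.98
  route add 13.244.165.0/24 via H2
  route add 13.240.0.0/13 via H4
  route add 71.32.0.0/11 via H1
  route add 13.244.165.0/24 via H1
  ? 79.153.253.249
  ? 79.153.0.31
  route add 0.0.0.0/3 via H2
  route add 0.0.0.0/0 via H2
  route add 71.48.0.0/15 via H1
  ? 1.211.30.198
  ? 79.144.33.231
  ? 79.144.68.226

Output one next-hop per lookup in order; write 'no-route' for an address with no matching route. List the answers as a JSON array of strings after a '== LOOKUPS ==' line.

Process each operation:
  add 64.0.0.0/3 -> H5 at depth 3
  del 64.0.0.0/3 (clear depth 3)
  add 79.153.0.0/16 -> H1 at depth 16
  lookup 79.153.27.8: bits 0100111110011001 walk d0:-→d1:-→d2:-→d3:-→d4:-→d5:-→d6:-→d7:-→d8:-→d9:-→d10:-→d11:-→d12:-→d13:-→d14:-→d15:-→d16:H1 -> H1
  add 79.153.253.249/32 -> H2 at depth 32
  add 79.144.0.0/12 -> H4 at depth 12
  add 26.25.34.0/28 -> H3 at depth 28
  del 26.25.34.0/28 (clear depth 28)
  add 26.25.32.0/20 -> H1 at depth 20
  lookup 79.153.10.195: bits 0100111110011001 walk d0:-→d1:-→d2:-→d3:-→d4:-→d5:-→d6:-→d7:-→d8:-→d9:-→d10:-→d11:-→d12:H4→d13:-→d14:-→d15:-→d16:H1 -> H1
  lookup 79.144.4.7: bits 010011111001 walk d0:-→d1:-→d2:-→d3:-→d4:-→d5:-→d6:-→d7:-→d8:-→d9:-→d10:-→d11:-→d12:H4 -> H4
  lookup 160.43.195.24: bits ε walk d0:- -> no-route
  lookup 79.144.0.1: bits 010011111001 walk d0:-→d1:-→d2:-→d3:-→d4:-→d5:-→d6:-→d7:-→d8:-→d9:-→d10:-→d11:-→d12:H4 -> H4
  lookup 79.153.5.98: bits 0100111110011001 walk d0:-→d1:-→d2:-→d3:-→d4:-→d5:-→d6:-→d7:-→d8:-→d9:-→d10:-→d11:-→d12:H4→d13:-→d14:-→d15:-→d16:H1 -> H1
  add 13.244.165.0/24 -> H2 at depth 24
  add 13.240.0.0/13 -> H4 at depth 13
  add 71.32.0.0/11 -> H1 at depth 11
  add 13.244.165.0/24 -> H1 at depth 24
  lookup 79.153.253.249: bits 01001111100110011111110111111001 walk d0:-→d1:-→d2:-→d3:-→d4:-→d5:-→d6:-→d7:-→d8:-→d9:-→d10:-→d11:-→d12:H4→d13:-→d14:-→d15:-→d16:H1→d17:-→d18:-→d19:-→d20:-→d21:-→d22:-→d23:-→d24:-→d25:-→d26:-→d27:-→d28:-→d29:-→d30:-→d31:-→d32:H2 -> H2
  lookup 79.153.0.31: bits 0100111110011001 walk d0:-→d1:-→d2:-→d3:-→d4:-→d5:-→d6:-→d7:-→d8:-→d9:-→d10:-→d11:-→d12:H4→d13:-→d14:-→d15:-→d16:H1 -> H1
  add 0.0.0.0/3 -> H2 at depth 3
  add 0.0.0.0/0 -> H2 at depth 0
  add 71.48.0.0/15 -> H1 at depth 15
  lookup 1.211.30.198: bits 0000 walk d0:H2→d1:-→d2:-→d3:H2→d4:- -> H2
  lookup 79.144.33.231: bits 010011111001 walk d0:H2→d1:-→d2:-→d3:-→d4:-→d5:-→d6:-→d7:-→d8:-→d9:-→d10:-→d11:-→d12:H4 -> H4
  lookup 79.144.68.226: bits 010011111001 walk d0:H2→d1:-→d2:-→d3:-→d4:-→d5:-→d6:-→d7:-→d8:-→d9:-→d10:-→d11:-→d12:H4 -> H4

== LOOKUPS ==
["H1","H1","H4","no-route","H4","H1","H2","H1","H2","H4","H4"]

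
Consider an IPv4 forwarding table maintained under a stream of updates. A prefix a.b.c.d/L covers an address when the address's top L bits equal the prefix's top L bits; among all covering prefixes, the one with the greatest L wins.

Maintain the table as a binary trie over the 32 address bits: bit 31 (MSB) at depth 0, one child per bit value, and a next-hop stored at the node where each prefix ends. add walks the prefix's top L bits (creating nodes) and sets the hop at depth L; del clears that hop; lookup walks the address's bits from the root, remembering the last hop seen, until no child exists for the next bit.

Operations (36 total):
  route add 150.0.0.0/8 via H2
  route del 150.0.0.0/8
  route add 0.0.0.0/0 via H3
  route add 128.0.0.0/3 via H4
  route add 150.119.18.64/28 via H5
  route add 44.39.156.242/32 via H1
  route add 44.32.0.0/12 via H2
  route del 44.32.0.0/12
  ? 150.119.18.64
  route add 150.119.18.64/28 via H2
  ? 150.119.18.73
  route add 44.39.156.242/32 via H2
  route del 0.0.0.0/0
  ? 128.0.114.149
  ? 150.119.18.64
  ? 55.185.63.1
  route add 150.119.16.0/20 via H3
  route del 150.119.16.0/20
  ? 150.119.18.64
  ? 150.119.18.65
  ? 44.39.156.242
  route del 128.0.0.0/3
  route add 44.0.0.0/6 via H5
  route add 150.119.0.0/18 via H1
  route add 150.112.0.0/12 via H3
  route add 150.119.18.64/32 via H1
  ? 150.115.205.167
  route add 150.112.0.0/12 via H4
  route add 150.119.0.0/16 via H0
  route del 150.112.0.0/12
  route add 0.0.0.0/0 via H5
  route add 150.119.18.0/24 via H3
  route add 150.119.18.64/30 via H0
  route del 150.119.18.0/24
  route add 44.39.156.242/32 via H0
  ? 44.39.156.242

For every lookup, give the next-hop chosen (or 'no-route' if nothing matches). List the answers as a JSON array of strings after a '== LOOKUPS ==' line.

Trace:
  add 150.0.0.0/8 -> H2 at depth 8
  - 150.0.0.0/8 clear@8
  add 0.0.0.0/0 -> H3 at depth 0
  add 128.0.0.0/3 -> H4 at depth 3
  add 150.119.18.64/28 -> H5 at depth 28
  add 44.39.156.242/32 -> H1 at depth 32
  add 44.32.0.0/12 -> H2 at depth 12
  - 44.32.0.0/12 clear@12
  ? 150.119.18.64  path d0:H3→d1:-→d2:-→d3:H4→d4:-→d5:-→d6:-→d7:-→d8:-→d9:-→d10:-→d11:-→d12:-→d13:-→d14:-→d15:-→d16:-→d17:-→d18:-→d19:-→d20:-→d21:-→d22:-→d23:-→d24:-→d25:-→d26:-→d27:-→d28:H5  best=H5
  add 150.119.18.64/28 -> H2 at depth 28
  ? 150.119.18.73  path d0:H3→d1:-→d2:-→d3:H4→d4:-→d5:-→d6:-→d7:-→d8:-→d9:-→d10:-→d11:-→d12:-→d13:-→d14:-→d15:-→d16:-→d17:-→d18:-→d19:-→d20:-→d21:-→d22:-→d23:-→d24:-→d25:-→d26:-→d27:-→d28:H2  best=H2
  add 44.39.156.242/32 -> H2 at depth 32
  - 0.0.0.0/0 clear@0
  ? 128.0.114.149  path d0:-→d1:-→d2:-→d3:H4  best=H4
  ? 150.119.18.64  path d0:-→d1:-→d2:-→d3:H4→d4:-→d5:-→d6:-→d7:-→d8:-→d9:-→d10:-→d11:-→d12:-→d13:-→d14:-→d15:-→d16:-→d17:-→d18:-→d19:-→d20:-→d21:-→d22:-→d23:-→d24:-→d25:-→d26:-→d27:-→d28:H2  best=H2
  ? 55.185.63.1  path d0:-→d1:-→d2:-→d3:-  best=no-route
  add 150.119.16.0/20 -> H3 at depth 20
  - 150.119.16.0/20 clear@20
  ? 150.119.18.64  path d0:-→d1:-→d2:-→d3:H4→d4:-→d5:-→d6:-→d7:-→d8:-→d9:-→d10:-→d11:-→d12:-→d13:-→d14:-→d15:-→d16:-→d17:-→d18:-→d19:-→d20:-→d21:-→d22:-→d23:-→d24:-→d25:-→d26:-→d27:-→d28:H2  best=H2
  ? 150.119.18.65  path d0:-→d1:-→d2:-→d3:H4→d4:-→d5:-→d6:-→d7:-→d8:-→d9:-→d10:-→d11:-→d12:-→d13:-→d14:-→d15:-→d16:-→d17:-→d18:-→d19:-→d20:-→d21:-→d22:-→d23:-→d24:-→d25:-→d26:-→d27:-→d28:H2  best=H2
  ? 44.39.156.242  path d0:-→d1:-→d2:-→d3:-→d4:-→d5:-→d6:-→d7:-→d8:-→d9:-→d10:-→d11:-→d12:-→d13:-→d14:-→d15:-→d16:-→d17:-→d18:-→d19:-→d20:-→d21:-→d22:-→d23:-→d24:-→d25:-→d26:-→d27:-→d28:-→d29:-→d30:-→d31:-→d32:H2  best=H2
  - 128.0.0.0/3 clear@3
  add 44.0.0.0/6 -> H5 at depth 6
  add 150.119.0.0/18 -> H1 at depth 18
  add 150.112.0.0/12 -> H3 at depth 12
  add 150.119.18.64/32 -> H1 at depth 32
  ? 150.115.205.167  path d0:-→d1:-→d2:-→d3:-→d4:-→d5:-→d6:-→d7:-→d8:-→d9:-→d10:-→d11:-→d12:H3→d13:-  best=H3
  add 150.112.0.0/12 -> H4 at depth 12
  add 150.119.0.0/16 -> H0 at depth 16
  - 150.112.0.0/12 clear@12
  add 0.0.0.0/0 -> H5 at depth 0
  add 150.119.18.0/24 -> H3 at depth 24
  add 150.119.18.64/30 -> H0 at depth 30
  - 150.119.18.0/24 clear@24
  add 44.39.156.242/32 -> H0 at depth 32
  ? 44.39.156.242  path d0:H5→d1:-→d2:-→d3:-→d4:-→d5:-→d6:H5→d7:-→d8:-→d9:-→d10:-→d11:-→d12:-→d13:-→d14:-→d15:-→d16:-→d17:-→d18:-→d19:-→d20:-→d21:-→d22:-→d23:-→d24:-→d25:-→d26:-→d27:-→d28:-→d29:-→d30:-→d31:-→d32:H0  best=H0

== LOOKUPS ==
["H5","H2","H4","H2","no-route","H2","H2","H2","H3","H0"]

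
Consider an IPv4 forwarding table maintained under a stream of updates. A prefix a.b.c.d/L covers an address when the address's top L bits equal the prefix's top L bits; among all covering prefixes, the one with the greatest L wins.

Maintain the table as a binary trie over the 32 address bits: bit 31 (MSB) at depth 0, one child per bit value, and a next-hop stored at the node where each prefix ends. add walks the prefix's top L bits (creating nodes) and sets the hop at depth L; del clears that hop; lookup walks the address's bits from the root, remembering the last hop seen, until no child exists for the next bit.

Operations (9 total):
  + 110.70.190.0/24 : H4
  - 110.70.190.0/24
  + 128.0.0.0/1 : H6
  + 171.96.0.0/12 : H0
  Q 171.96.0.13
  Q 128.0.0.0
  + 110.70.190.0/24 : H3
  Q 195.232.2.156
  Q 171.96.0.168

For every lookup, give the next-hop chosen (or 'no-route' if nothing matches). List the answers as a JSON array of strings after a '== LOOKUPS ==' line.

Process each operation:
  + 110.70.190.0/24 (H4) depth=24
  - 110.70.190.0/24 clear@24
  + 128.0.0.0/1 (H6) depth=1
  + 171.96.0.0/12 (H0) depth=12
  Q 171.96.0.13: descend 101010110110 ; hops seen [H6,H0] ; pick H0
  Q 128.0.0.0: descend 10 ; hops seen [H6] ; pick H6
  + 110.70.190.0/24 (H3) depth=24
  Q 195.232.2.156: descend 1 ; hops seen [H6] ; pick H6
  Q 171.96.0.168: descend 101010110110 ; hops seen [H6,H0] ; pick H0

== LOOKUPS ==
["H0","H6","H6","H0"]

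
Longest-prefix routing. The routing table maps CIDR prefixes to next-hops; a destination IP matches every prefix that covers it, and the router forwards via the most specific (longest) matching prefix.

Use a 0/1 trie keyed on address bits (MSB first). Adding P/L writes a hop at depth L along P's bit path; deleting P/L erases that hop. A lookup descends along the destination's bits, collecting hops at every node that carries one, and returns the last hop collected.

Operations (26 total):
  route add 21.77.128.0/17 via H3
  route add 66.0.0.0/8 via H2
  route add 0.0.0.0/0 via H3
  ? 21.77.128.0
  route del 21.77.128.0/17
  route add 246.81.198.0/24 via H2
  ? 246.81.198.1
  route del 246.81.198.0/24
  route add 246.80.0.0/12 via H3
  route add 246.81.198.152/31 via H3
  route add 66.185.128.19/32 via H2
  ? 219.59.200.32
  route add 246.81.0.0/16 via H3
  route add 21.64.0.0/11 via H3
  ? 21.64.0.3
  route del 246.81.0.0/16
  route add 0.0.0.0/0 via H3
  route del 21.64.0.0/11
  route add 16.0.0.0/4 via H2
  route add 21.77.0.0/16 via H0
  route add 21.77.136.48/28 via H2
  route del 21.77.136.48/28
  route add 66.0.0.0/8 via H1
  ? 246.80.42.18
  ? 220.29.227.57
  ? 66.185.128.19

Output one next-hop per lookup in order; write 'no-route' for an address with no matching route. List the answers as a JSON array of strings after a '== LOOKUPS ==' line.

Process each operation:
  add 21.77.128.0/17 -> H3 at depth 17
  add 66.0.0.0/8 -> H2 at depth 8
  add 0.0.0.0/0 -> H3 at depth 0
  lookup 21.77.128.0: bits 00010101010011011 walk d0:H3→d1:-→d2:-→d3:-→d4:-→d5:-→d6:-→d7:-→d8:-→d9:-→d10:-→d11:-→d12:-→d13:-→d14:-→d15:-→d16:-→d17:H3 -> H3
  del 21.77.128.0/17 (clear depth 17)
  add 246.81.198.0/24 -> H2 at depth 24
  lookup 246.81.198.1: bits 111101100101000111000110 walk d0:H3→d1:-→d2:-→d3:-→d4:-→d5:-→d6:-→d7:-→d8:-→d9:-→d10:-→d11:-→d12:-→d13:-→d14:-→d15:-→d16:-→d17:-→d18:-→d19:-→d20:-→d21:-→d22:-→d23:-→d24:H2 -> H2
  del 246.81.198.0/24 (clear depth 24)
  add 246.80.0.0/12 -> H3 at depth 12
  add 246.81.198.152/31 -> H3 at depth 31
  add 66.185.128.19/32 -> H2 at depth 32
  lookup 219.59.200.32: bits 11 walk d0:H3→d1:-→d2:- -> H3
  add 246.81.0.0/16 -> H3 at depth 16
  add 21.64.0.0/11 -> H3 at depth 11
  lookup 21.64.0.3: bits 000101010100 walk d0:H3→d1:-→d2:-→d3:-→d4:-→d5:-→d6:-→d7:-→d8:-→d9:-→d10:-→d11:H3→d12:- -> H3
  del 246.81.0.0/16 (clear depth 16)
  add 0.0.0.0/0 -> H3 at depth 0
  del 21.64.0.0/11 (clear depth 11)
  add 16.0.0.0/4 -> H2 at depth 4
  add 21.77.0.0/16 -> H0 at depth 16
  add 21.77.136.48/28 -> H2 at depth 28
  del 21.77.136.48/28 (clear depth 28)
  add 66.0.0.0/8 -> H1 at depth 8
  lookup 246.80.42.18: bits 111101100101000 walk d0:H3→d1:-→d2:-→d3:-→d4:-→d5:-→d6:-→d7:-→d8:-→d9:-→d10:-→d11:-→d12:H3→d13:-→d14:-→d15:- -> H3
  lookup 220.29.227.57: bits 11 walk d0:H3→d1:-→d2:- -> H3
  lookup 66.185.128.19: bits 01000010101110011000000000010011 walk d0:H3→d1:-→d2:-→d3:-→d4:-→d5:-→d6:-→d7:-→d8:H1→d9:-→d10:-→d11:-→d12:-→d13:-→d14:-→d15:-→d16:-→d17:-→d18:-→d19:-→d20:-→d21:-→d22:-→d23:-→d24:-→d25:-→d26:-→d27:-→d28:-→d29:-→d30:-→d31:-→d32:H2 -> H2

== LOOKUPS ==
["H3","H2","H3","H3","H3","H3","H2"]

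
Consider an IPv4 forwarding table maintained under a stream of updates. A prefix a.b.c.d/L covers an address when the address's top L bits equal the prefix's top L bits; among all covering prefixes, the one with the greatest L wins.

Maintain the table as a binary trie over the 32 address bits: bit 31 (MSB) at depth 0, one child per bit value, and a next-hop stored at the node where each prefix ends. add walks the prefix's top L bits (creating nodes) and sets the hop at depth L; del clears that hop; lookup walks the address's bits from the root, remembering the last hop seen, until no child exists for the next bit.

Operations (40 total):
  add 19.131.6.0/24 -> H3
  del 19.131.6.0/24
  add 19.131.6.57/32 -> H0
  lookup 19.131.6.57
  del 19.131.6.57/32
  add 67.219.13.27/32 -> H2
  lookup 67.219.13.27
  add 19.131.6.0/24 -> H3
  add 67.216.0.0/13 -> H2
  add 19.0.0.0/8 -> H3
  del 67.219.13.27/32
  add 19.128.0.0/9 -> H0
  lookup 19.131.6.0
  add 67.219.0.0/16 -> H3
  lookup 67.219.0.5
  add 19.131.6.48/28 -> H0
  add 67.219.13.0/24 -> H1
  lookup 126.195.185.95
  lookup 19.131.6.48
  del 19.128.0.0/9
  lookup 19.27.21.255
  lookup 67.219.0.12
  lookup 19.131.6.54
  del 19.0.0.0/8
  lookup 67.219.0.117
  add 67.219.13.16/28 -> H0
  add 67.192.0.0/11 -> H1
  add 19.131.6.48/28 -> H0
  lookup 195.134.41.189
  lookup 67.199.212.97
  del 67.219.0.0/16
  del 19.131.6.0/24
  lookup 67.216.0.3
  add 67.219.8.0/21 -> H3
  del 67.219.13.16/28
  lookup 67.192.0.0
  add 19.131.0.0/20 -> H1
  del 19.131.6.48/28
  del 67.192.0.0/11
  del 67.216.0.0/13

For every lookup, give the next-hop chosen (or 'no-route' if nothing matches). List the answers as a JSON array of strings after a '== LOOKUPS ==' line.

Trace:
  add 19.131.6.0/24 -> H3 at depth 24
  del 19.131.6.0/24 (clear depth 24)
  add 19.131.6.57/32 -> H0 at depth 32
  lookup 19.131.6.57: bits 00010011100000110000011000111001 walk d0:-→d1:-→d2:-→d3:-→d4:-→d5:-→d6:-→d7:-→d8:-→d9:-→d10:-→d11:-→d12:-→d13:-→d14:-→d15:-→d16:-→d17:-→d18:-→d19:-→d20:-→d21:-→d22:-→d23:-→d24:-→d25:-→d26:-→d27:-→d28:-→d29:-→d30:-→d31:-→d32:H0 -> H0
  del 19.131.6.57/32 (clear depth 32)
  add 67.219.13.27/32 -> H2 at depth 32
  lookup 67.219.13.27: bits 01000011110110110000110100011011 walk d0:-→d1:-→d2:-→d3:-→d4:-→d5:-→d6:-→d7:-→d8:-→d9:-→d10:-→d11:-→d12:-→d13:-→d14:-→d15:-→d16:-→d17:-→d18:-→d19:-→d20:-→d21:-→d22:-→d23:-→d24:-→d25:-→d26:-→d27:-→d28:-→d29:-→d30:-→d31:-→d32:H2 -> H2
  add 19.131.6.0/24 -> H3 at depth 24
  add 67.216.0.0/13 -> H2 at depth 13
  add 19.0.0.0/8 -> H3 at depth 8
  del 67.219.13.27/32 (clear depth 32)
  add 19.128.0.0/9 -> H0 at depth 9
  lookup 19.131.6.0: bits 00010011100000110000011000 walk d0:-→d1:-→d2:-→d3:-→d4:-→d5:-→d6:-→d7:-→d8:H3→d9:H0→d10:-→d11:-→d12:-→d13:-→d14:-→d15:-→d16:-→d17:-→d18:-→d19:-→d20:-→d21:-→d22:-→d23:-→d24:H3→d25:-→d26:- -> H3
  add 67.219.0.0/16 -> H3 at depth 16
  lookup 67.219.0.5: bits 01000011110110110000 walk d0:-→d1:-→d2:-→d3:-→d4:-→d5:-→d6:-→d7:-→d8:-→d9:-→d10:-→d11:-→d12:-→d13:H2→d14:-→d15:-→d16:H3→d17:-→d18:-→d19:-→d20:- -> H3
  add 19.131.6.48/28 -> H0 at depth 28
  add 67.219.13.0/24 -> H1 at depth 24
  lookup 126.195.185.95: bits 01 walk d0:-→d1:-→d2:- -> no-route
  lookup 19.131.6.48: bits 0001001110000011000001100011 walk d0:-→d1:-→d2:-→d3:-→d4:-→d5:-→d6:-→d7:-→d8:H3→d9:H0→d10:-→d11:-→d12:-→d13:-→d14:-→d15:-→d16:-→d17:-→d18:-→d19:-→d20:-→d21:-→d22:-→d23:-→d24:H3→d25:-→d26:-→d27:-→d28:H0 -> H0
  del 19.128.0.0/9 (clear depth 9)
  lookup 19.27.21.255: bits 00010011 walk d0:-→d1:-→d2:-→d3:-→d4:-→d5:-→d6:-→d7:-→d8:H3 -> H3
  lookup 67.219.0.12: bits 01000011110110110000 walk d0:-→d1:-→d2:-→d3:-→d4:-→d5:-→d6:-→d7:-→d8:-→d9:-→d10:-→d11:-→d12:-→d13:H2→d14:-→d15:-→d16:H3→d17:-→d18:-→d19:-→d20:- -> H3
  lookup 19.131.6.54: bits 0001001110000011000001100011 walk d0:-→d1:-→d2:-→d3:-→d4:-→d5:-→d6:-→d7:-→d8:H3→d9:-→d10:-→d11:-→d12:-→d13:-→d14:-→d15:-→d16:-→d17:-→d18:-→d19:-→d20:-→d21:-→d22:-→d23:-→d24:H3→d25:-→d26:-→d27:-→d28:H0 -> H0
  del 19.0.0.0/8 (clear depth 8)
  lookup 67.219.0.117: bits 01000011110110110000 walk d0:-→d1:-→d2:-→d3:-→d4:-→d5:-→d6:-→d7:-→d8:-→d9:-→d10:-→d11:-→d12:-→d13:H2→d14:-→d15:-→d16:H3→d17:-→d18:-→d19:-→d20:- -> H3
  add 67.219.13.16/28 -> H0 at depth 28
  add 67.192.0.0/11 -> H1 at depth 11
  add 19.131.6.48/28 -> H0 at depth 28
  lookup 195.134.41.189: bits ε walk d0:- -> no-route
  lookup 67.199.212.97: bits 01000011110 walk d0:-→d1:-→d2:-→d3:-→d4:-→d5:-→d6:-→d7:-→d8:-→d9:-→d10:-→d11:H1 -> H1
  del 67.219.0.0/16 (clear depth 16)
  del 19.131.6.0/24 (clear depth 24)
  lookup 67.216.0.3: bits 01000011110110 walk d0:-→d1:-→d2:-→d3:-→d4:-→d5:-→d6:-→d7:-→d8:-→d9:-→d10:-→d11:H1→d12:-→d13:H2→d14:- -> H2
  add 67.219.8.0/21 -> H3 at depth 21
  del 67.219.13.16/28 (clear depth 28)
  lookup 67.192.0.0: bits 01000011110 walk d0:-→d1:-→d2:-→d3:-→d4:-→d5:-→d6:-→d7:-→d8:-→d9:-→d10:-→d11:H1 -> H1
  add 19.131.0.0/20 -> H1 at depth 20
  del 19.131.6.48/28 (clear depth 28)
  del 67.192.0.0/11 (clear depth 11)
  del 67.216.0.0/13 (clear depth 13)

== LOOKUPS ==
["H0","H2","H3","H3","no-route","H0","H3","H3","H0","H3","no-route","H1","H2","H1"]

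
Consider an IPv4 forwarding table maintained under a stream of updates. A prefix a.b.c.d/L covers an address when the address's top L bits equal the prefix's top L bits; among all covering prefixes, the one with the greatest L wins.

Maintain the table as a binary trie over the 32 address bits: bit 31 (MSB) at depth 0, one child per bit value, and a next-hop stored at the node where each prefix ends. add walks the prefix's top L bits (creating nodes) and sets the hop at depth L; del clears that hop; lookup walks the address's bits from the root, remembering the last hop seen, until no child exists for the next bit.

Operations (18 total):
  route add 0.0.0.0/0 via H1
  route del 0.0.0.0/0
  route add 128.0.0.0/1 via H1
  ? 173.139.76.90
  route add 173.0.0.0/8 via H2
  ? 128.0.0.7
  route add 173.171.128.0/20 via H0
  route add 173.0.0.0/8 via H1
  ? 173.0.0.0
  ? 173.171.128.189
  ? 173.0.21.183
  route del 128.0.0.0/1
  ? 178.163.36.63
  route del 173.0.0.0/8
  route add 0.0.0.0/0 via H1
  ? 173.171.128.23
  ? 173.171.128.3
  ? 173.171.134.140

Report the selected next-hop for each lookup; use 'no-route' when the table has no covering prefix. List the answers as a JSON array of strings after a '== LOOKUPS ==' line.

Apply in order:
  + 0.0.0.0/0 (H1) depth=0
  - 0.0.0.0/0 clear@0
  + 128.0.0.0/1 (H1) depth=1
  lookup 173.139.76.90: bits 1 walk d0:-→d1:H1 -> H1
  + 173.0.0.0/8 (H2) depth=8
  lookup 128.0.0.7: bits 10 walk d0:-→d1:H1→d2:- -> H1
  + 173.171.128.0/20 (H0) depth=20
  + 173.0.0.0/8 (H1) depth=8
  lookup 173.0.0.0: bits 10101101 walk d0:-→d1:H1→d2:-→d3:-→d4:-→d5:-→d6:-→d7:-→d8:H1 -> H1
  lookup 173.171.128.189: bits 10101101101010111000 walk d0:-→d1:H1→d2:-→d3:-→d4:-→d5:-→d6:-→d7:-→d8:H1→d9:-→d10:-→d11:-→d12:-→d13:-→d14:-→d15:-→d16:-→d17:-→d18:-→d19:-→d20:H0 -> H0
  lookup 173.0.21.183: bits 10101101 walk d0:-→d1:H1→d2:-→d3:-→d4:-→d5:-→d6:-→d7:-→d8:H1 -> H1
  - 128.0.0.0/1 clear@1
  lookup 178.163.36.63: bits 101 walk d0:-→d1:-→d2:-→d3:- -> no-route
  - 173.0.0.0/8 clear@8
  + 0.0.0.0/0 (H1) depth=0
  lookup 173.171.128.23: bits 10101101101010111000 walk d0:H1→d1:-→d2:-→d3:-→d4:-→d5:-→d6:-→d7:-→d8:-→d9:-→d10:-→d11:-→d12:-→d13:-→d14:-→d15:-→d16:-→d17:-→d18:-→d19:-→d20:H0 -> H0
  lookup 173.171.128.3: bits 10101101101010111000 walk d0:H1→d1:-→d2:-→d3:-→d4:-→d5:-→d6:-→d7:-→d8:-→d9:-→d10:-→d11:-→d12:-→d13:-→d14:-→d15:-→d16:-→d17:-→d18:-→d19:-→d20:H0 -> H0
  lookup 173.171.134.140: bits 10101101101010111000 walk d0:H1→d1:-→d2:-→d3:-→d4:-→d5:-→d6:-→d7:-→d8:-→d9:-→d10:-→d11:-→d12:-→d13:-→d14:-→d15:-→d16:-→d17:-→d18:-→d19:-→d20:H0 -> H0

== LOOKUPS ==
["H1","H1","H1","H0","H1","no-route","H0","H0","H0"]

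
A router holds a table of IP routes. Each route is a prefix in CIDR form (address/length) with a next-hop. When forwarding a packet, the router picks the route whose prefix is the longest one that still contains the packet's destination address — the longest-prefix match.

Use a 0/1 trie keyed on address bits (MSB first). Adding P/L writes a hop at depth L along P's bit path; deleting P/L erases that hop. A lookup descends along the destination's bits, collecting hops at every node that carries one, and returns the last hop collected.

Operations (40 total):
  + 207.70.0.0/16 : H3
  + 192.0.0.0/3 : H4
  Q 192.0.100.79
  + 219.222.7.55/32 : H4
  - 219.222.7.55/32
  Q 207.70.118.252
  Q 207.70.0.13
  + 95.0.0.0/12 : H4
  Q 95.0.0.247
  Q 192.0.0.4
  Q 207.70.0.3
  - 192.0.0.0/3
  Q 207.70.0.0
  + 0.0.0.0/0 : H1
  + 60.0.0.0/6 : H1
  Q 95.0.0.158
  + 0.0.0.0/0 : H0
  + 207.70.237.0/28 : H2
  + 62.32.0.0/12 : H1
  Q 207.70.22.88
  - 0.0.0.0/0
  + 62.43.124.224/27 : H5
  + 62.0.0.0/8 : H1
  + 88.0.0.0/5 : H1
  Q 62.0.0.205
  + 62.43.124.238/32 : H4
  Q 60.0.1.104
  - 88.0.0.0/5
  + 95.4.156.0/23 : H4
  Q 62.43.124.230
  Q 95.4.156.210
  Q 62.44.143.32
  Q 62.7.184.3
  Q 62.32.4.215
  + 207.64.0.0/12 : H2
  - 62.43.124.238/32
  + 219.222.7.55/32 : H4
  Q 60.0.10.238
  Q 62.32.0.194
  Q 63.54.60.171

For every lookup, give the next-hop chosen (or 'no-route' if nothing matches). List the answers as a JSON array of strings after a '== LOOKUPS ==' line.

Trace:
  add 207.70.0.0/16 -> H3 at depth 16
  add 192.0.0.0/3 -> H4 at depth 3
  lookup 192.0.100.79: bits 1100 walk d0:-→d1:-→d2:-→d3:H4→d4:- -> H4
  add 219.222.7.55/32 -> H4 at depth 32
  del 219.222.7.55/32 (clear depth 32)
  lookup 207.70.118.252: bits 1100111101000110 walk d0:-→d1:-→d2:-→d3:H4→d4:-→d5:-→d6:-→d7:-→d8:-→d9:-→d10:-→d11:-→d12:-→d13:-→d14:-→d15:-→d16:H3 -> H3
  lookup 207.70.0.13: bits 1100111101000110 walk d0:-→d1:-→d2:-→d3:H4→d4:-→d5:-→d6:-→d7:-→d8:-→d9:-→d10:-→d11:-→d12:-→d13:-→d14:-→d15:-→d16:H3 -> H3
  add 95.0.0.0/12 -> H4 at depth 12
  lookup 95.0.0.247: bits 010111110000 walk d0:-→d1:-→d2:-→d3:-→d4:-→d5:-→d6:-→d7:-→d8:-→d9:-→d10:-→d11:-→d12:H4 -> H4
  lookup 192.0.0.4: bits 1100 walk d0:-→d1:-→d2:-→d3:H4→d4:- -> H4
  lookup 207.70.0.3: bits 1100111101000110 walk d0:-→d1:-→d2:-→d3:H4→d4:-→d5:-→d6:-→d7:-→d8:-→d9:-→d10:-→d11:-→d12:-→d13:-→d14:-→d15:-→d16:H3 -> H3
  del 192.0.0.0/3 (clear depth 3)
  lookup 207.70.0.0: bits 1100111101000110 walk d0:-→d1:-→d2:-→d3:-→d4:-→d5:-→d6:-→d7:-→d8:-→d9:-→d10:-→d11:-→d12:-→d13:-→d14:-→d15:-→d16:H3 -> H3
  add 0.0.0.0/0 -> H1 at depth 0
  add 60.0.0.0/6 -> H1 at depth 6
  lookup 95.0.0.158: bits 010111110000 walk d0:H1→d1:-→d2:-→d3:-→d4:-→d5:-→d6:-→d7:-→d8:-→d9:-→d10:-→d11:-→d12:H4 -> H4
  add 0.0.0.0/0 -> H0 at depth 0
  add 207.70.237.0/28 -> H2 at depth 28
  add 62.32.0.0/12 -> H1 at depth 12
  lookup 207.70.22.88: bits 1100111101000110 walk d0:H0→d1:-→d2:-→d3:-→d4:-→d5:-→d6:-→d7:-→d8:-→d9:-→d10:-→d11:-→d12:-→d13:-→d14:-→d15:-→d16:H3 -> H3
  del 0.0.0.0/0 (clear depth 0)
  add 62.43.124.224/27 -> H5 at depth 27
  add 62.0.0.0/8 -> H1 at depth 8
  add 88.0.0.0/5 -> H1 at depth 5
  lookup 62.0.0.205: bits 0011111000 walk d0:-→d1:-→d2:-→d3:-→d4:-→d5:-→d6:H1→d7:-→d8:H1→d9:-→d10:- -> H1
  add 62.43.124.238/32 -> H4 at depth 32
  lookup 60.0.1.104: bits 001111 walk d0:-→d1:-→d2:-→d3:-→d4:-→d5:-→d6:H1 -> H1
  del 88.0.0.0/5 (clear depth 5)
  add 95.4.156.0/23 -> H4 at depth 23
  lookup 62.43.124.230: bits 0011111000101011011111001110 walk d0:-→d1:-→d2:-→d3:-→d4:-→d5:-→d6:H1→d7:-→d8:H1→d9:-→d10:-→d11:-→d12:H1→d13:-→d14:-→d15:-→d16:-→d17:-→d18:-→d19:-→d20:-→d21:-→d22:-→d23:-→d24:-→d25:-→d26:-→d27:H5→d28:- -> H5
  lookup 95.4.156.210: bits 01011111000001001001110 walk d0:-→d1:-→d2:-→d3:-→d4:-→d5:-→d6:-→d7:-→d8:-→d9:-→d10:-→d11:-→d12:H4→d13:-→d14:-→d15:-→d16:-→d17:-→d18:-→d19:-→d20:-→d21:-→d22:-→d23:H4 -> H4
  lookup 62.44.143.32: bits 0011111000101 walk d0:-→d1:-→d2:-→d3:-→d4:-→d5:-→d6:H1→d7:-→d8:H1→d9:-→d10:-→d11:-→d12:H1→d13:- -> H1
  lookup 62.7.184.3: bits 0011111000 walk d0:-→d1:-→d2:-→d3:-→d4:-→d5:-→d6:H1→d7:-→d8:H1→d9:-→d10:- -> H1
  lookup 62.32.4.215: bits 001111100010 walk d0:-→d1:-→d2:-→d3:-→d4:-→d5:-→d6:H1→d7:-→d8:H1→d9:-→d10:-→d11:-→d12:H1 -> H1
  add 207.64.0.0/12 -> H2 at depth 12
  del 62.43.124.238/32 (clear depth 32)
  add 219.222.7.55/32 -> H4 at depth 32
  lookup 60.0.10.238: bits 001111 walk d0:-→d1:-→d2:-→d3:-→d4:-→d5:-→d6:H1 -> H1
  lookup 62.32.0.194: bits 001111100010 walk d0:-→d1:-→d2:-→d3:-→d4:-→d5:-→d6:H1→d7:-→d8:H1→d9:-→d10:-→d11:-→d12:H1 -> H1
  lookup 63.54.60.171: bits 0011111 walk d0:-→d1:-→d2:-→d3:-→d4:-→d5:-→d6:H1→d7:- -> H1

== LOOKUPS ==
["H4","H3","H3","H4","H4","H3","H3","H4","H3","H1","H1","H5","H4","H1","H1","H1","H1","H1","H1"]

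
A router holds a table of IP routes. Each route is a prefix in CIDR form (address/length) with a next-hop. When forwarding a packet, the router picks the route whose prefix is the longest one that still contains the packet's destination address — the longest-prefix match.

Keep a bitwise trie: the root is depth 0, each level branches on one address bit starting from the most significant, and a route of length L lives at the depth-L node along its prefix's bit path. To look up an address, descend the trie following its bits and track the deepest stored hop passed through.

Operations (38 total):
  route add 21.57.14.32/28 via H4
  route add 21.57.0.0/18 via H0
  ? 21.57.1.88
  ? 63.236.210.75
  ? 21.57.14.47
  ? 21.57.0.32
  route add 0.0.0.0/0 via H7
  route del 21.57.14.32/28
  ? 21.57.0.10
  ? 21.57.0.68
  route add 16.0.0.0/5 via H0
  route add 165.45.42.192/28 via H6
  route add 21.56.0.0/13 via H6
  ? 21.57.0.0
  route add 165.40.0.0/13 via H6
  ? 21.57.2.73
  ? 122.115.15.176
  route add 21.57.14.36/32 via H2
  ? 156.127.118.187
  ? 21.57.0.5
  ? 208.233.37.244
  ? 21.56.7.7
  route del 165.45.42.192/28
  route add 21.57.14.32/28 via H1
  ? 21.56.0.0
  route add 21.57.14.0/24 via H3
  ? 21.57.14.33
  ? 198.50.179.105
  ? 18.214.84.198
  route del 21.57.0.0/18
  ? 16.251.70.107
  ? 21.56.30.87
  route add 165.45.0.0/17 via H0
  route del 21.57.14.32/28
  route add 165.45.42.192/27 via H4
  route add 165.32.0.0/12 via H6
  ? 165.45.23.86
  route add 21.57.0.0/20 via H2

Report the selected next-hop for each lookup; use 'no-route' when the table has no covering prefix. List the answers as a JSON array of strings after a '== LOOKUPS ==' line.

Process each operation:
  + 21.57.14.32/28 (H4) depth=28
  + 21.57.0.0/18 (H0) depth=18
  ? 21.57.1.88  path d0:-→d1:-→d2:-→d3:-→d4:-→d5:-→d6:-→d7:-→d8:-→d9:-→d10:-→d11:-→d12:-→d13:-→d14:-→d15:-→d16:-→d17:-→d18:H0→d19:-→d20:-  best=H0
  ? 63.236.210.75  path d0:-→d1:-→d2:-  best=no-route
  ? 21.57.14.47  path d0:-→d1:-→d2:-→d3:-→d4:-→d5:-→d6:-→d7:-→d8:-→d9:-→d10:-→d11:-→d12:-→d13:-→d14:-→d15:-→d16:-→d17:-→d18:H0→d19:-→d20:-→d21:-→d22:-→d23:-→d24:-→d25:-→d26:-→d27:-→d28:H4  best=H4
  ? 21.57.0.32  path d0:-→d1:-→d2:-→d3:-→d4:-→d5:-→d6:-→d7:-→d8:-→d9:-→d10:-→d11:-→d12:-→d13:-→d14:-→d15:-→d16:-→d17:-→d18:H0→d19:-→d20:-  best=H0
  + 0.0.0.0/0 (H7) depth=0
  - 21.57.14.32/28 clear@28
  ? 21.57.0.10  path d0:H7→d1:-→d2:-→d3:-→d4:-→d5:-→d6:-→d7:-→d8:-→d9:-→d10:-→d11:-→d12:-→d13:-→d14:-→d15:-→d16:-→d17:-→d18:H0→d19:-→d20:-  best=H0
  ? 21.57.0.68  path d0:H7→d1:-→d2:-→d3:-→d4:-→d5:-→d6:-→d7:-→d8:-→d9:-→d10:-→d11:-→d12:-→d13:-→d14:-→d15:-→d16:-→d17:-→d18:H0→d19:-→d20:-  best=H0
  + 16.0.0.0/5 (H0) depth=5
  + 165.45.42.192/28 (H6) depth=28
  + 21.56.0.0/13 (H6) depth=13
  ? 21.57.0.0  path d0:H7→d1:-→d2:-→d3:-→d4:-→d5:H0→d6:-→d7:-→d8:-→d9:-→d10:-→d11:-→d12:-→d13:H6→d14:-→d15:-→d16:-→d17:-→d18:H0→d19:-→d20:-  best=H0
  + 165.40.0.0/13 (H6) depth=13
  ? 21.57.2.73  path d0:H7→d1:-→d2:-→d3:-→d4:-→d5:H0→d6:-→d7:-→d8:-→d9:-→d10:-→d11:-→d12:-→d13:H6→d14:-→d15:-→d16:-→d17:-→d18:H0→d19:-→d20:-  best=H0
  ? 122.115.15.176  path d0:H7→d1:-  best=H7
  + 21.57.14.36/32 (H2) depth=32
  ? 156.127.118.187  path d0:H7→d1:-→d2:-  best=H7
  ? 21.57.0.5  path d0:H7→d1:-→d2:-→d3:-→d4:-→d5:H0→d6:-→d7:-→d8:-→d9:-→d10:-→d11:-→d12:-→d13:H6→d14:-→d15:-→d16:-→d17:-→d18:H0→d19:-→d20:-  best=H0
  ? 208.233.37.244  path d0:H7→d1:-  best=H7
  ? 21.56.7.7  path d0:H7→d1:-→d2:-→d3:-→d4:-→d5:H0→d6:-→d7:-→d8:-→d9:-→d10:-→d11:-→d12:-→d13:H6→d14:-→d15:-  best=H6
  - 165.45.42.192/28 clear@28
  + 21.57.14.32/28 (H1) depth=28
  ? 21.56.0.0  path d0:H7→d1:-→d2:-→d3:-→d4:-→d5:H0→d6:-→d7:-→d8:-→d9:-→d10:-→d11:-→d12:-→d13:H6→d14:-→d15:-  best=H6
  + 21.57.14.0/24 (H3) depth=24
  ? 21.57.14.33  path d0:H7→d1:-→d2:-→d3:-→d4:-→d5:H0→d6:-→d7:-→d8:-→d9:-→d10:-→d11:-→d12:-→d13:H6→d14:-→d15:-→d16:-→d17:-→d18:H0→d19:-→d20:-→d21:-→d22:-→d23:-→d24:H3→d25:-→d26:-→d27:-→d28:H1→d29:-  best=H1
  ? 198.50.179.105  path d0:H7→d1:-  best=H7
  ? 18.214.84.198  path d0:H7→d1:-→d2:-→d3:-→d4:-→d5:H0  best=H0
  - 21.57.0.0/18 clear@18
  ? 16.251.70.107  path d0:H7→d1:-→d2:-→d3:-→d4:-→d5:H0  best=H0
  ? 21.56.30.87  path d0:H7→d1:-→d2:-→d3:-→d4:-→d5:H0→d6:-→d7:-→d8:-→d9:-→d10:-→d11:-→d12:-→d13:H6→d14:-→d15:-  best=H6
  + 165.45.0.0/17 (H0) depth=17
  - 21.57.14.32/28 clear@28
  + 165.45.42.192/27 (H4) depth=27
  + 165.32.0.0/12 (H6) depth=12
  ? 165.45.23.86  path d0:H7→d1:-→d2:-→d3:-→d4:-→d5:-→d6:-→d7:-→d8:-→d9:-→d10:-→d11:-→d12:H6→d13:H6→d14:-→d15:-→d16:-→d17:H0→d18:-  best=H0
  + 21.57.0.0/20 (H2) depth=20

== LOOKUPS ==
["H0","no-route","H4","H0","H0","H0","H0","H0","H7","H7","H0","H7","H6","H6","H1","H7","H0","H0","H6","H0"]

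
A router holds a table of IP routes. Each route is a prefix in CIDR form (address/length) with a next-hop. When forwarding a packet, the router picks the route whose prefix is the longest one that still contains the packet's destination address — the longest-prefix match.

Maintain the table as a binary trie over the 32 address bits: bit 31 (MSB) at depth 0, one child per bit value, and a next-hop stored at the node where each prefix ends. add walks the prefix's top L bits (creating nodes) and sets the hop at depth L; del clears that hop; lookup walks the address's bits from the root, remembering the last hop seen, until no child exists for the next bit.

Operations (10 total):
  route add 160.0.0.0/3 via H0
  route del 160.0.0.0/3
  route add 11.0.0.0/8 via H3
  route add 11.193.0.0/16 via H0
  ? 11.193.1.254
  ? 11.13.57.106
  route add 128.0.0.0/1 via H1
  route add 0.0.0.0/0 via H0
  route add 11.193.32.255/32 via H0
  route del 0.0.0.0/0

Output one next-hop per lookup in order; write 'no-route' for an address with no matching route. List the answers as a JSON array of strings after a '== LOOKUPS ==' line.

Process each operation:
  + 160.0.0.0/3 (H0) depth=3
  - 160.0.0.0/3 clear@3
  + 11.0.0.0/8 (H3) depth=8
  + 11.193.0.0/16 (H0) depth=16
  lookup 11.193.1.254: bits 0000101111000001 walk d0:-→d1:-→d2:-→d3:-→d4:-→d5:-→d6:-→d7:-→d8:H3→d9:-→d10:-→d11:-→d12:-→d13:-→d14:-→d15:-→d16:H0 -> H0
  lookup 11.13.57.106: bits 00001011 walk d0:-→d1:-→d2:-→d3:-→d4:-→d5:-→d6:-→d7:-→d8:H3 -> H3
  + 128.0.0.0/1 (H1) depth=1
  + 0.0.0.0/0 (H0) depth=0
  + 11.193.32.255/32 (H0) depth=32
  - 0.0.0.0/0 clear@0

== LOOKUPS ==
["H0","H3"]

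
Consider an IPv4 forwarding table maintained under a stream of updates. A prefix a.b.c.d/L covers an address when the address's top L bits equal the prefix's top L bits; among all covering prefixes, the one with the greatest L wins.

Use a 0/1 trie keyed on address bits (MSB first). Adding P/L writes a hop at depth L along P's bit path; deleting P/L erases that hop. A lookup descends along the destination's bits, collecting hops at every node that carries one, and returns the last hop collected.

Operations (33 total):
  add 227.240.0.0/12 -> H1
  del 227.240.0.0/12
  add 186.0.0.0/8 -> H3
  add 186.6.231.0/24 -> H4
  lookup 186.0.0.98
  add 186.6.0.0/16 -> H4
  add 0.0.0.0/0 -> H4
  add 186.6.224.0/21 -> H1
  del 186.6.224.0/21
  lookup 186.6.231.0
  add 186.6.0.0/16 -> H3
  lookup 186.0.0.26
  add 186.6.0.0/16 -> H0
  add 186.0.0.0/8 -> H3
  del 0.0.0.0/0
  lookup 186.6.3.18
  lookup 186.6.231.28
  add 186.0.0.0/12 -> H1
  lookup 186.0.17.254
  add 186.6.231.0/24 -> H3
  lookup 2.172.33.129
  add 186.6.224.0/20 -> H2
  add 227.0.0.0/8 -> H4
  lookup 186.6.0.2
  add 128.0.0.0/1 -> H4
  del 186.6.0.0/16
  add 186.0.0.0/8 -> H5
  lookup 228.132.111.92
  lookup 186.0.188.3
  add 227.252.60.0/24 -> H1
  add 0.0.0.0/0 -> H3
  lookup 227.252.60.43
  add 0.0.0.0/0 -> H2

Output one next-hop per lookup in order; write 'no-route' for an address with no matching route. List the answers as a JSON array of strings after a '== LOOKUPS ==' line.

Apply in order:
  + 227.240.0.0/12 (H1) depth=12
  del 227.240.0.0/12 (clear depth 12)
  + 186.0.0.0/8 (H3) depth=8
  + 186.6.231.0/24 (H4) depth=24
  lookup 186.0.0.98: bits 1011101000000 walk d0:-→d1:-→d2:-→d3:-→d4:-→d5:-→d6:-→d7:-→d8:H3→d9:-→d10:-→d11:-→d12:-→d13:- -> H3
  + 186.6.0.0/16 (H4) depth=16
  + 0.0.0.0/0 (H4) depth=0
  + 186.6.224.0/21 (H1) depth=21
  del 186.6.224.0/21 (clear depth 21)
  lookup 186.6.231.0: bits 101110100000011011100111 walk d0:H4→d1:-→d2:-→d3:-→d4:-→d5:-→d6:-→d7:-→d8:H3→d9:-→d10:-→d11:-→d12:-→d13:-→d14:-→d15:-→d16:H4→d17:-→d18:-→d19:-→d20:-→d21:-→d22:-→d23:-→d24:H4 -> H4
  + 186.6.0.0/16 (H3) depth=16
  lookup 186.0.0.26: bits 1011101000000 walk d0:H4→d1:-→d2:-→d3:-→d4:-→d5:-→d6:-→d7:-→d8:H3→d9:-→d10:-→d11:-→d12:-→d13:- -> H3
  + 186.6.0.0/16 (H0) depth=16
  + 186.0.0.0/8 (H3) depth=8
  del 0.0.0.0/0 (clear depth 0)
  lookup 186.6.3.18: bits 1011101000000110 walk d0:-→d1:-→d2:-→d3:-→d4:-→d5:-→d6:-→d7:-→d8:H3→d9:-→d10:-→d11:-→d12:-→d13:-→d14:-→d15:-→d16:H0 -> H0
  lookup 186.6.231.28: bits 101110100000011011100111 walk d0:-→d1:-→d2:-→d3:-→d4:-→d5:-→d6:-→d7:-→d8:H3→d9:-→d10:-→d11:-→d12:-→d13:-→d14:-→d15:-→d16:H0→d17:-→d18:-→d19:-→d20:-→d21:-→d22:-→d23:-→d24:H4 -> H4
  + 186.0.0.0/12 (H1) depth=12
  lookup 186.0.17.254: bits 1011101000000 walk d0:-→d1:-→d2:-→d3:-→d4:-→d5:-→d6:-→d7:-→d8:H3→d9:-→d10:-→d11:-→d12:H1→d13:- -> H1
  + 186.6.231.0/24 (H3) depth=24
  lookup 2.172.33.129: bits ε walk d0:- -> no-route
  + 186.6.224.0/20 (H2) depth=20
  + 227.0.0.0/8 (H4) depth=8
  lookup 186.6.0.2: bits 1011101000000110 walk d0:-→d1:-→d2:-→d3:-→d4:-→d5:-→d6:-→d7:-→d8:H3→d9:-→d10:-→d11:-→d12:H1→d13:-→d14:-→d15:-→d16:H0 -> H0
  + 128.0.0.0/1 (H4) depth=1
  del 186.6.0.0/16 (clear depth 16)
  + 186.0.0.0/8 (H5) depth=8
  lookup 228.132.111.92: bits 11100 walk d0:-→d1:H4→d2:-→d3:-→d4:-→d5:- -> H4
  lookup 186.0.188.3: bits 1011101000000 walk d0:-→d1:H4→d2:-→d3:-→d4:-→d5:-→d6:-→d7:-→d8:H5→d9:-→d10:-→d11:-→d12:H1→d13:- -> H1
  + 227.252.60.0/24 (H1) depth=24
  + 0.0.0.0/0 (H3) depth=0
  lookup 227.252.60.43: bits 111000111111110000111100 walk d0:H3→d1:H4→d2:-→d3:-→d4:-→d5:-→d6:-→d7:-→d8:H4→d9:-→d10:-→d11:-→d12:-→d13:-→d14:-→d15:-→d16:-→d17:-→d18:-→d19:-→d20:-→d21:-→d22:-→d23:-→d24:H1 -> H1
  + 0.0.0.0/0 (H2) depth=0

== LOOKUPS ==
["H3","H4","H3","H0","H4","H1","no-route","H0","H4","H1","H1"]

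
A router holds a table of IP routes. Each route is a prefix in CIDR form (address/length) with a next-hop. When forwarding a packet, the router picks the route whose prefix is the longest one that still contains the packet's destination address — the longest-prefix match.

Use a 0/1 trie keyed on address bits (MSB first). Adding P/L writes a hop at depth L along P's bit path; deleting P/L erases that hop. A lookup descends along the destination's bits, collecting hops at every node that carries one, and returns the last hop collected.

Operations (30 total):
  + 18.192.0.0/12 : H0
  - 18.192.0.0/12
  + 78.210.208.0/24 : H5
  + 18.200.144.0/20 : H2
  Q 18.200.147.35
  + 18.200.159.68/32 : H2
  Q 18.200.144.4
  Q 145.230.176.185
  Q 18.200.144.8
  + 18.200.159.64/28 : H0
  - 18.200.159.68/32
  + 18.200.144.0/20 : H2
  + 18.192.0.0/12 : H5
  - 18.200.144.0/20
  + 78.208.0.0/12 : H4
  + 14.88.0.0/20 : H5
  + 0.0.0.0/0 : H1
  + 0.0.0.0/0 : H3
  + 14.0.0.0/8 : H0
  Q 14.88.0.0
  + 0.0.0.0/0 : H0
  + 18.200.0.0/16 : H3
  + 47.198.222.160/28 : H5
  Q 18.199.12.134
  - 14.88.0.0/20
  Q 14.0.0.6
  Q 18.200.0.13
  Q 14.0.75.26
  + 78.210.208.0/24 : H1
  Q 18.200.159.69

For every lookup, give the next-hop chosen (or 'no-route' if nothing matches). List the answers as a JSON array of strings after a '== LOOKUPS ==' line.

Process each operation:
  + 18.192.0.0/12 (H0) depth=12
  del 18.192.0.0/12 (clear depth 12)
  + 78.210.208.0/24 (H5) depth=24
  + 18.200.144.0/20 (H2) depth=20
  ? 18.200.147.35  path d0:-→d1:-→d2:-→d3:-→d4:-→d5:-→d6:-→d7:-→d8:-→d9:-→d10:-→d11:-→d12:-→d13:-→d14:-→d15:-→d16:-→d17:-→d18:-→d19:-→d20:H2  best=H2
  + 18.200.159.68/32 (H2) depth=32
  ? 18.200.144.4  path d0:-→d1:-→d2:-→d3:-→d4:-→d5:-→d6:-→d7:-→d8:-→d9:-→d10:-→d11:-→d12:-→d13:-→d14:-→d15:-→d16:-→d17:-→d18:-→d19:-→d20:H2  best=H2
  ? 145.230.176.185  path d0:-  best=no-route
  ? 18.200.144.8  path d0:-→d1:-→d2:-→d3:-→d4:-→d5:-→d6:-→d7:-→d8:-→d9:-→d10:-→d11:-→d12:-→d13:-→d14:-→d15:-→d16:-→d17:-→d18:-→d19:-→d20:H2  best=H2
  + 18.200.159.64/28 (H0) depth=28
  del 18.200.159.68/32 (clear depth 32)
  + 18.200.144.0/20 (H2) depth=20
  + 18.192.0.0/12 (H5) depth=12
  del 18.200.144.0/20 (clear depth 20)
  + 78.208.0.0/12 (H4) depth=12
  + 14.88.0.0/20 (H5) depth=20
  + 0.0.0.0/0 (H1) depth=0
  + 0.0.0.0/0 (H3) depth=0
  + 14.0.0.0/8 (H0) depth=8
  ? 14.88.0.0  path d0:H3→d1:-→d2:-→d3:-→d4:-→d5:-→d6:-→d7:-→d8:H0→d9:-→d10:-→d11:-→d12:-→d13:-→d14:-→d15:-→d16:-→d17:-→d18:-→d19:-→d20:H5  best=H5
  + 0.0.0.0/0 (H0) depth=0
  + 18.200.0.0/16 (H3) depth=16
  + 47.198.222.160/28 (H5) depth=28
  ? 18.199.12.134  path d0:H0→d1:-→d2:-→d3:-→d4:-→d5:-→d6:-→d7:-→d8:-→d9:-→d10:-→d11:-→d12:H5  best=H5
  del 14.88.0.0/20 (clear depth 20)
  ? 14.0.0.6  path d0:H0→d1:-→d2:-→d3:-→d4:-→d5:-→d6:-→d7:-→d8:H0→d9:-  best=H0
  ? 18.200.0.13  path d0:H0→d1:-→d2:-→d3:-→d4:-→d5:-→d6:-→d7:-→d8:-→d9:-→d10:-→d11:-→d12:H5→d13:-→d14:-→d15:-→d16:H3  best=H3
  ? 14.0.75.26  path d0:H0→d1:-→d2:-→d3:-→d4:-→d5:-→d6:-→d7:-→d8:H0→d9:-  best=H0
  + 78.210.208.0/24 (H1) depth=24
  ? 18.200.159.69  path d0:H0→d1:-→d2:-→d3:-→d4:-→d5:-→d6:-→d7:-→d8:-→d9:-→d10:-→d11:-→d12:H5→d13:-→d14:-→d15:-→d16:H3→d17:-→d18:-→d19:-→d20:-→d21:-→d22:-→d23:-→d24:-→d25:-→d26:-→d27:-→d28:H0→d29:-→d30:-→d31:-  best=H0

== LOOKUPS ==
["H2","H2","no-route","H2","H5","H5","H0","H3","H0","H0"]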